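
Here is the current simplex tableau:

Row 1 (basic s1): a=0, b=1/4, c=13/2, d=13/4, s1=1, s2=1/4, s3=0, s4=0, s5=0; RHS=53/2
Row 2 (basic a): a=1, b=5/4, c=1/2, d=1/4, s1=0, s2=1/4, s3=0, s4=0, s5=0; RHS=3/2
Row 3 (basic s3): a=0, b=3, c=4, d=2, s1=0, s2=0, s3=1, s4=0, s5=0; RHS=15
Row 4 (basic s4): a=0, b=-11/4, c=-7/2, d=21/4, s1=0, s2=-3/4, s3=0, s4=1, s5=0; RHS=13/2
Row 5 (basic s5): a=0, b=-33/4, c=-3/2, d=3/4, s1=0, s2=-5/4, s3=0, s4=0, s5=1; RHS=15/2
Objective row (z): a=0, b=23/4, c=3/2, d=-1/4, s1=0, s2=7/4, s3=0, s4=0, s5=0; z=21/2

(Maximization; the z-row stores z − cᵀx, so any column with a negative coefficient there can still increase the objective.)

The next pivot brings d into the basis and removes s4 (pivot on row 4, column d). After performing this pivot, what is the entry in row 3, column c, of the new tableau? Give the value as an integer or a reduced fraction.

16/3

Pivot element is row 4, column d: 21/4.
Normalize row 4: new (row 4, c) = (-7/2)/(21/4) = -2/3.
row 3 ← row 3 − 2·(new row 4): 4 − 2·(-2/3) = 16/3.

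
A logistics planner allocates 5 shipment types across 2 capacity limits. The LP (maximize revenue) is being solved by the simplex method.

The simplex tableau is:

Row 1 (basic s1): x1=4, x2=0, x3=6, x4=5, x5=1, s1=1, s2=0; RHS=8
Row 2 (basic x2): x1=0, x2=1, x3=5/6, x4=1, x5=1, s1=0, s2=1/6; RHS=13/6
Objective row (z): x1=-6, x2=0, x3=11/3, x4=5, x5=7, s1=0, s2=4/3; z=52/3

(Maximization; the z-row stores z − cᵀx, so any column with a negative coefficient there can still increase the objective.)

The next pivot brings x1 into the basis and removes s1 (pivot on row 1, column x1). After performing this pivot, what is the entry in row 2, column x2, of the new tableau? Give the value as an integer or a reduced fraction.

1

Pivot element is row 1, column x1: 4.
Normalize row 1: new (row 1, x2) = 0/4 = 0.
row 2 ← row 2 − 0·(new row 1): 1 − 0·0 = 1.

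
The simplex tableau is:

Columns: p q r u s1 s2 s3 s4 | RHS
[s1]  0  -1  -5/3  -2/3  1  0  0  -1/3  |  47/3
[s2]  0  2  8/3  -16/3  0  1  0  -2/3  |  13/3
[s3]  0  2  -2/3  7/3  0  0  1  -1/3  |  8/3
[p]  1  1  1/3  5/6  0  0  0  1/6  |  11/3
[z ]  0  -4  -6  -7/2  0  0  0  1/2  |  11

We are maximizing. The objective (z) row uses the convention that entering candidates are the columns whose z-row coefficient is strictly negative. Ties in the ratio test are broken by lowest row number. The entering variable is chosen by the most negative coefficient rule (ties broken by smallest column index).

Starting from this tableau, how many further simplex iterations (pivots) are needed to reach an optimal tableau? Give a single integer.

pivot: r in, s2 out → z = 83/4
pivot: u in, p out → z = 1273/24
No improving column remains; optimal.

2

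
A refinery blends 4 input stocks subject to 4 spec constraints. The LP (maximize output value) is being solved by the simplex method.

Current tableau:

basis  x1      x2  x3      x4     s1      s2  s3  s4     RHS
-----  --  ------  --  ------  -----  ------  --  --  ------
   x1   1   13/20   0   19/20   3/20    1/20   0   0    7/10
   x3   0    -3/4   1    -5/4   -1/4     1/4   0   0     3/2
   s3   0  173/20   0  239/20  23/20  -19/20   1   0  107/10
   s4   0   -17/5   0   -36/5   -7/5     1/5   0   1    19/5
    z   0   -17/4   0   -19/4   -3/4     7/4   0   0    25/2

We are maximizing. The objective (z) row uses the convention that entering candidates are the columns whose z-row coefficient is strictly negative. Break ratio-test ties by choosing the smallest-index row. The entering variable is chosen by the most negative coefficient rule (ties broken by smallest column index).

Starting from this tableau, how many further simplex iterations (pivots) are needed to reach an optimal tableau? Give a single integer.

pivot: x4 in, x1 out → z = 16
pivot: x2 in, x4 out → z = 222/13
No improving column remains; optimal.

2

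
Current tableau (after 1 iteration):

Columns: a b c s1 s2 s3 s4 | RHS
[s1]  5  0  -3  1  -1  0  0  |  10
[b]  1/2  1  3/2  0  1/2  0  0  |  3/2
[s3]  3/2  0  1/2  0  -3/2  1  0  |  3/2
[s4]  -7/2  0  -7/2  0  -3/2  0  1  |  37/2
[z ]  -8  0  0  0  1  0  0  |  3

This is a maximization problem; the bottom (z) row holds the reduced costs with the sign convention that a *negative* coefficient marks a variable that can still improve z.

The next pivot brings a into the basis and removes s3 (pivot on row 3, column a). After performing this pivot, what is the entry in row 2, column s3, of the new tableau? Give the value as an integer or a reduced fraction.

Pivot element is row 3, column a: 3/2.
Normalize row 3: new (row 3, s3) = 1/(3/2) = 2/3.
row 2 ← row 2 − (1/2)·(new row 3): 0 − (1/2)·(2/3) = -1/3.

-1/3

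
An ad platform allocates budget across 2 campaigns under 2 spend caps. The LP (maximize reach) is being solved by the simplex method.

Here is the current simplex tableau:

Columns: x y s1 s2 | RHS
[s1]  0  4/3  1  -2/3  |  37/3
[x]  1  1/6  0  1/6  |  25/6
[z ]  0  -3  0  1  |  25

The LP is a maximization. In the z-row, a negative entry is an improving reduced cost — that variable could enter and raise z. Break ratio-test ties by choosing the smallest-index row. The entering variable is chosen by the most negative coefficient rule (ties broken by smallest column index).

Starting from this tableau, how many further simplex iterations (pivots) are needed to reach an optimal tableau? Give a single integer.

pivot: y in, s1 out → z = 211/4
pivot: s2 in, x out → z = 58
No improving column remains; optimal.

2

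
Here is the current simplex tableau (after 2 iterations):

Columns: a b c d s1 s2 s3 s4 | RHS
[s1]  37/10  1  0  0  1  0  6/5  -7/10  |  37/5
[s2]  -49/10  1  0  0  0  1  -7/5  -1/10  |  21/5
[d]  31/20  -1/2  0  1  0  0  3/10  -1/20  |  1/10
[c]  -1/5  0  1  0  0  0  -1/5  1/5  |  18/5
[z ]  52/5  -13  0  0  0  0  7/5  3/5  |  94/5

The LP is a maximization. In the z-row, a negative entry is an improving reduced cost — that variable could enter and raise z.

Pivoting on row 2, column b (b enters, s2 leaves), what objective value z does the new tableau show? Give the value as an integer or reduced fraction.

367/5

Minimum ratio for b: (21/5)/1 = 21/5.
z changes by −(z-row coeff of b)·ratio = −(-13)·(21/5) = 273/5.
New z = 94/5 + (273/5) = 367/5.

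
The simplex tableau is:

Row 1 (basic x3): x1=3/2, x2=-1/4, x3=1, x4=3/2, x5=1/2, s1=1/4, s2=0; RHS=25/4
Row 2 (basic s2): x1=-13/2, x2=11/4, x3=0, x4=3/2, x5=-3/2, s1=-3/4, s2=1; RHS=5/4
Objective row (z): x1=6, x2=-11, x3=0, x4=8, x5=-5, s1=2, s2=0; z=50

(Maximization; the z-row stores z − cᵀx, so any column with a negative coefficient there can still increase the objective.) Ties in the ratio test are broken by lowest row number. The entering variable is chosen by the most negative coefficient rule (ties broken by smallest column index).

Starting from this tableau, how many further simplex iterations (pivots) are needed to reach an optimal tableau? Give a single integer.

3

pivot: x2 in, s2 out → z = 55
pivot: x1 in, x3 out → z = 195
pivot: x5 in, x1 out → z = 495/2
No improving column remains; optimal.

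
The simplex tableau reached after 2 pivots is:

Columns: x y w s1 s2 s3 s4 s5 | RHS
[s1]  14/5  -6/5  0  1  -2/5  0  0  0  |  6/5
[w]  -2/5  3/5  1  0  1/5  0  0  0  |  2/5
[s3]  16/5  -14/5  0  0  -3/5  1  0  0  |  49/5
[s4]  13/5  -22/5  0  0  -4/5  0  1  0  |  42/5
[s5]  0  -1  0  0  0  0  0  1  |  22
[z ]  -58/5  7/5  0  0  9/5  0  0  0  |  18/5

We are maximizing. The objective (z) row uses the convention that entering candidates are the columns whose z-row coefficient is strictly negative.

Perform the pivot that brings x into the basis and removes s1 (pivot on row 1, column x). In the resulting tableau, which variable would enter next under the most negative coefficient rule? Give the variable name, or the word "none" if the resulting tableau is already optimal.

Pivot element 14/5. New z-row = old z-row − (-58/5)·(row 1/(14/5)).
Updated z-row coefficients: x: 0, y: -25/7, w: 0, s1: 29/7, s2: 1/7, s3: 0, s4: 0, s5: 0.
The most negative is -25/7 in column y, so y would enter next.

y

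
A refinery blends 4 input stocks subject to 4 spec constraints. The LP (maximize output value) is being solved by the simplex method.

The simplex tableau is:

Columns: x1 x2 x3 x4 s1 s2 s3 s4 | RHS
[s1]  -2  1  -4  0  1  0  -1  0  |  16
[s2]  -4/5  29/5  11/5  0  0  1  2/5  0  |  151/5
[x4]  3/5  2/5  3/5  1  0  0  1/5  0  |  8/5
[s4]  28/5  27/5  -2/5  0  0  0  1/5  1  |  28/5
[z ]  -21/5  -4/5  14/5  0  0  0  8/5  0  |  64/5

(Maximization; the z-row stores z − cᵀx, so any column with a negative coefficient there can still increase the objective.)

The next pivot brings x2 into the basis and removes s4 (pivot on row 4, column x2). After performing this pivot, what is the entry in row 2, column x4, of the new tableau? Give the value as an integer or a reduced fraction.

Pivot element is row 4, column x2: 27/5.
Normalize row 4: new (row 4, x4) = 0/(27/5) = 0.
row 2 ← row 2 − (29/5)·(new row 4): 0 − (29/5)·0 = 0.

0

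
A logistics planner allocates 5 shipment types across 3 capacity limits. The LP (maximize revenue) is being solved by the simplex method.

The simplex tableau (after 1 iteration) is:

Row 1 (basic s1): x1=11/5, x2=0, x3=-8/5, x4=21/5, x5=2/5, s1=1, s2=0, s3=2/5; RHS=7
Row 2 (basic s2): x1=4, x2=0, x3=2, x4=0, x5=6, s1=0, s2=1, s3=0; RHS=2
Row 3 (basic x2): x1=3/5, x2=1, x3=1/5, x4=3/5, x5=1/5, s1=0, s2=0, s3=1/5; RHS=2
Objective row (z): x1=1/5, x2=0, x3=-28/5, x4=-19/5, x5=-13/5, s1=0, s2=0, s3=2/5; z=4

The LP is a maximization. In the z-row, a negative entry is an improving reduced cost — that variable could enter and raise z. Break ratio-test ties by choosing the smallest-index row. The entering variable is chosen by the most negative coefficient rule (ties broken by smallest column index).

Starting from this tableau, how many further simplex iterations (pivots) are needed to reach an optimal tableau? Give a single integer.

2

pivot: x3 in, s2 out → z = 48/5
pivot: x4 in, s1 out → z = 365/21
No improving column remains; optimal.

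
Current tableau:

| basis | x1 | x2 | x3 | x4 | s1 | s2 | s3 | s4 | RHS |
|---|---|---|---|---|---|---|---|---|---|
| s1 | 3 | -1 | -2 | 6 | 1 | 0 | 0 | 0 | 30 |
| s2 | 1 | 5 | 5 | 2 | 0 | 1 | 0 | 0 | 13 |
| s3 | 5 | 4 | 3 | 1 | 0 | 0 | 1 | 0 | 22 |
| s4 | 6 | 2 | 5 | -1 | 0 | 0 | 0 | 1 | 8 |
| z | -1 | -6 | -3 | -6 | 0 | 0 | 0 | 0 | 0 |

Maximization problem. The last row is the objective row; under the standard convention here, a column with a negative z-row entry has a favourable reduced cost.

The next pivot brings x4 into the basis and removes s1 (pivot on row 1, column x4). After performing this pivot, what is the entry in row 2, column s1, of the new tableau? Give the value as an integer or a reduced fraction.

-1/3

Pivot element is row 1, column x4: 6.
Normalize row 1: new (row 1, s1) = 1/6 = 1/6.
row 2 ← row 2 − 2·(new row 1): 0 − 2·(1/6) = -1/3.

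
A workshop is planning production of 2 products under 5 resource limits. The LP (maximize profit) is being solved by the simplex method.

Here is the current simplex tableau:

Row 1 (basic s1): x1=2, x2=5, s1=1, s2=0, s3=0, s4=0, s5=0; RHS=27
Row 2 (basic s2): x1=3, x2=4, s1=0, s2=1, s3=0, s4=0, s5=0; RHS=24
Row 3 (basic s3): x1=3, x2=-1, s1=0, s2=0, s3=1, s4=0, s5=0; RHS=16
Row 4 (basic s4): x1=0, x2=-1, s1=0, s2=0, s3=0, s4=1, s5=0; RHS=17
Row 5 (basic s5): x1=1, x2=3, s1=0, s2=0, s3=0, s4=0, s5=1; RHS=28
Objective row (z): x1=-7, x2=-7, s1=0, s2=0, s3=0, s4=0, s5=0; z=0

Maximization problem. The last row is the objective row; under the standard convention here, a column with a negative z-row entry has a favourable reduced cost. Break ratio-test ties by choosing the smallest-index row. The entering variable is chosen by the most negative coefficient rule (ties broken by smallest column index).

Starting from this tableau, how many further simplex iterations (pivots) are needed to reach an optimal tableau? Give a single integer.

2

pivot: x1 in, s3 out → z = 112/3
pivot: x2 in, s2 out → z = 784/15
No improving column remains; optimal.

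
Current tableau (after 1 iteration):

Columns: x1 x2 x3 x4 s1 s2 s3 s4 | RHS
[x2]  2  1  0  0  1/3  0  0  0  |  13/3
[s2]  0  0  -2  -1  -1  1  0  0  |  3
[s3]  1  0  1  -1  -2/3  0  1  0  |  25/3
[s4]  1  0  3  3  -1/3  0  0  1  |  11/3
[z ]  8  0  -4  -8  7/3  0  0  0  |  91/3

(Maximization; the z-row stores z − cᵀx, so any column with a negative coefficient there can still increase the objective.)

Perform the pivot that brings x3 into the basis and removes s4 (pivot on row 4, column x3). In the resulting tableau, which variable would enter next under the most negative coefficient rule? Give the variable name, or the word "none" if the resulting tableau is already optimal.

x4

Pivot element 3. New z-row = old z-row − (-4)·(row 4/3).
Updated z-row coefficients: x1: 28/3, x2: 0, x3: 0, x4: -4, s1: 17/9, s2: 0, s3: 0, s4: 4/3.
The most negative is -4 in column x4, so x4 would enter next.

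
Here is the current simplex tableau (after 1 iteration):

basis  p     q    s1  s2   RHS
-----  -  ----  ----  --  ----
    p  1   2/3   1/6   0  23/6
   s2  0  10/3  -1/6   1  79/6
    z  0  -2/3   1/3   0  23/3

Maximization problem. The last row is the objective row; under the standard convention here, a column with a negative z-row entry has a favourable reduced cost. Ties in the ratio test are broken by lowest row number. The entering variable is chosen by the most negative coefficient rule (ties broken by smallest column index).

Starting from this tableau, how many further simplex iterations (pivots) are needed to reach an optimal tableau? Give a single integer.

pivot: q in, s2 out → z = 103/10
No improving column remains; optimal.

1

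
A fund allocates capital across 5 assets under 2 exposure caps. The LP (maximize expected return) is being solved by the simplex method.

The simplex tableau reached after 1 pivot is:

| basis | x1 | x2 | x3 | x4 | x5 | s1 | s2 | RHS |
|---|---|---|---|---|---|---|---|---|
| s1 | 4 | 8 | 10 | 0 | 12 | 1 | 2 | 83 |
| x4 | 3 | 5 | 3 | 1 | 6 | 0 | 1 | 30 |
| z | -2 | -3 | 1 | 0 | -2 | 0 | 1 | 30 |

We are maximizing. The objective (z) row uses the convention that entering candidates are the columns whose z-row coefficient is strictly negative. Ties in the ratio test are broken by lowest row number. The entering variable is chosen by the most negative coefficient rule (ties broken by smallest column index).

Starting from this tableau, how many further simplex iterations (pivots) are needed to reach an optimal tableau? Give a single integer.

pivot: x2 in, x4 out → z = 48
pivot: x1 in, x2 out → z = 50
No improving column remains; optimal.

2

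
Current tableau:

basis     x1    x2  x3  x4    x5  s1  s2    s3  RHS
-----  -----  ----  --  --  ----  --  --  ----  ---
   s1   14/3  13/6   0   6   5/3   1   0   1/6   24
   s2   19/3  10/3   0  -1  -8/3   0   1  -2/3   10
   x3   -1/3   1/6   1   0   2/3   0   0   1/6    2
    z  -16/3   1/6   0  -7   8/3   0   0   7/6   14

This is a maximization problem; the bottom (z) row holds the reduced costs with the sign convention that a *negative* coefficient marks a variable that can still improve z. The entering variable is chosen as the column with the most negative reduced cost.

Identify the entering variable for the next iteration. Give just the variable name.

Objective-row coefficients: x1: -16/3, x2: 1/6, x3: 0, x4: -7, x5: 8/3, s1: 0, s2: 0, s3: 7/6.
The most negative is -7 in column x4, so x4 enters.

x4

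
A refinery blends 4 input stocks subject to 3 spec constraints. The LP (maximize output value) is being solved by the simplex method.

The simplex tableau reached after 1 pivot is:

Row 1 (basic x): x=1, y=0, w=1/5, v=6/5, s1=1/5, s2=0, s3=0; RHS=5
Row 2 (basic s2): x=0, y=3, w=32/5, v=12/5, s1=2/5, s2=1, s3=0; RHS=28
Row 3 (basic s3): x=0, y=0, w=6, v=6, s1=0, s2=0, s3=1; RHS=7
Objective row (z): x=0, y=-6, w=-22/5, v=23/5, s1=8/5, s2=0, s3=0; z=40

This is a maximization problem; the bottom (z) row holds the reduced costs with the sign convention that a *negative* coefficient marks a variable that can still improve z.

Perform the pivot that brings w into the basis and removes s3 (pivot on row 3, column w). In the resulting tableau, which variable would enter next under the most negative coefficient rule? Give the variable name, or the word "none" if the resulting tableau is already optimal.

Pivot element 6. New z-row = old z-row − (-22/5)·(row 3/6).
Updated z-row coefficients: x: 0, y: -6, w: 0, v: 9, s1: 8/5, s2: 0, s3: 11/15.
The most negative is -6 in column y, so y would enter next.

y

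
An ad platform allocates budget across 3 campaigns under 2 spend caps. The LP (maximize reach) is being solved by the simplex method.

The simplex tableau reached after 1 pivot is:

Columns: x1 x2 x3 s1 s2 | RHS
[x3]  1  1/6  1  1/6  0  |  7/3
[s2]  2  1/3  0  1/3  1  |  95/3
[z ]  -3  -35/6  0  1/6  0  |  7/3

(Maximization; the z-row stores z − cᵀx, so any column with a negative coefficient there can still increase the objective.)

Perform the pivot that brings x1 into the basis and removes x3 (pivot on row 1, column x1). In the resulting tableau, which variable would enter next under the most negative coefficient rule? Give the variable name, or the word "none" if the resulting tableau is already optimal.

x2

Pivot element 1. New z-row = old z-row − (-3)·(row 1/1).
Updated z-row coefficients: x1: 0, x2: -16/3, x3: 3, s1: 2/3, s2: 0.
The most negative is -16/3 in column x2, so x2 would enter next.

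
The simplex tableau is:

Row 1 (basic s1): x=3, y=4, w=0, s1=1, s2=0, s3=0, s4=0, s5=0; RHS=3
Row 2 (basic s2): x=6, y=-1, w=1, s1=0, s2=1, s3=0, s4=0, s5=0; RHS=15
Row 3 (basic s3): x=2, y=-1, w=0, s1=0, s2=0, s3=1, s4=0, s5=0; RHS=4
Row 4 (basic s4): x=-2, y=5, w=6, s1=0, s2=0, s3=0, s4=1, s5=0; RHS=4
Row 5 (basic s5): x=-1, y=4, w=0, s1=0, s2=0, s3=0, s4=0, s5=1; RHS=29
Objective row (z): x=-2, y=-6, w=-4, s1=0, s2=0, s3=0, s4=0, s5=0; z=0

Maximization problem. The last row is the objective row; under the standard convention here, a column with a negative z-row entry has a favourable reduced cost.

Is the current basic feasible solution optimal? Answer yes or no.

no

Column x has objective-row coefficient -2, which is negative; an improving pivot exists, so not yet optimal.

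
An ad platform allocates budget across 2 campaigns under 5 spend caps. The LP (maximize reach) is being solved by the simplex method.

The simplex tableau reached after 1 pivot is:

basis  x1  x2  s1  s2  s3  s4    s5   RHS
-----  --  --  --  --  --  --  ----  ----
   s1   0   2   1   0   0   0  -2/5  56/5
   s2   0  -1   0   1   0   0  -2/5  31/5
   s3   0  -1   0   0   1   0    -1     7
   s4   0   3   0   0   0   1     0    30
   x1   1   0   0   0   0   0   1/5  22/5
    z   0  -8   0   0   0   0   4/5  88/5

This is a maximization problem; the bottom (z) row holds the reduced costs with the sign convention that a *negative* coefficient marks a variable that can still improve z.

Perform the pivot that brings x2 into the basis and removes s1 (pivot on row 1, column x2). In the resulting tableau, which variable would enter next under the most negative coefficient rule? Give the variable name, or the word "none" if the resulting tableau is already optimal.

Pivot element 2. New z-row = old z-row − (-8)·(row 1/2).
Updated z-row coefficients: x1: 0, x2: 0, s1: 4, s2: 0, s3: 0, s4: 0, s5: -4/5.
The most negative is -4/5 in column s5, so s5 would enter next.

s5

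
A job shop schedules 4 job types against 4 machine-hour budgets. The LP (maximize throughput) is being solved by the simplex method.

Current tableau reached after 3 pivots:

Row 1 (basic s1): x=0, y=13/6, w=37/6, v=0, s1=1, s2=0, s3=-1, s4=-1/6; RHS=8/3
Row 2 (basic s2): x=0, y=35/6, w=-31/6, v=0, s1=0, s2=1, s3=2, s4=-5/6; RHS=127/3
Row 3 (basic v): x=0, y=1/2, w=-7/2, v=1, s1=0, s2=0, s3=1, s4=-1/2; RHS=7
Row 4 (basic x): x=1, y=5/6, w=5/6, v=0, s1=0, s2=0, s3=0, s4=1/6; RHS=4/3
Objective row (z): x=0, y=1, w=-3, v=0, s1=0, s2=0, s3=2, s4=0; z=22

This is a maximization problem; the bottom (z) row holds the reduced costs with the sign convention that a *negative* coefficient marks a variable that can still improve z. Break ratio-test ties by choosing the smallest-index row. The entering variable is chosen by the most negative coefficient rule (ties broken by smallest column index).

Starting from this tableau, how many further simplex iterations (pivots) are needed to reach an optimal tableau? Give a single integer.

2

pivot: w in, s1 out → z = 862/37
pivot: s4 in, x out → z = 166/7
No improving column remains; optimal.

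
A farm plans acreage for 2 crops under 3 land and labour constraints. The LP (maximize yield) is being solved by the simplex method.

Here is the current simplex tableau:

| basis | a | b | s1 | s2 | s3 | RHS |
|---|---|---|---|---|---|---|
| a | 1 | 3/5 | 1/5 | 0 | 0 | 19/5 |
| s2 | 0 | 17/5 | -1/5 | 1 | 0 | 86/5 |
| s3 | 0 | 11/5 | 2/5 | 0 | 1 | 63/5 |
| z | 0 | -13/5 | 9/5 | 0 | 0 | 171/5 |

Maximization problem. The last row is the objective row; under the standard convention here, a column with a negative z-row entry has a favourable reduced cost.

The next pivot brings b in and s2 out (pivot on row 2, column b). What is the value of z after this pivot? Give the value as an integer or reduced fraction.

Minimum ratio for b: (86/5)/(17/5) = 86/17.
z changes by −(z-row coeff of b)·ratio = −(-13/5)·(86/17) = 1118/85.
New z = 171/5 + (1118/85) = 805/17.

805/17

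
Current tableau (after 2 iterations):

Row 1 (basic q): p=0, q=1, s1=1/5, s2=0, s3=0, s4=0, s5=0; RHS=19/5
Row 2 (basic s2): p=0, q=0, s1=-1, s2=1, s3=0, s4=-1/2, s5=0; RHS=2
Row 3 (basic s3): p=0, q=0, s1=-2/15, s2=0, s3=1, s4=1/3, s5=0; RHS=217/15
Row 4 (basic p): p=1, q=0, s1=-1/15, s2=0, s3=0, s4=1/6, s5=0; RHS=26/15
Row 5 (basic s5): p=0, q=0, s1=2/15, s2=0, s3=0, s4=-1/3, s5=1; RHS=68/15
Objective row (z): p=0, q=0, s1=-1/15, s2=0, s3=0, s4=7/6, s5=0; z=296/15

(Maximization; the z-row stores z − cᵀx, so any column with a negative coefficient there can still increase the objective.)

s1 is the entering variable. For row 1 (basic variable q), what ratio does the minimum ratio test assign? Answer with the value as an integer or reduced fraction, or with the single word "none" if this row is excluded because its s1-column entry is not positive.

19

Ratio = RHS / (s1 entry) = (19/5) / (1/5) = 19.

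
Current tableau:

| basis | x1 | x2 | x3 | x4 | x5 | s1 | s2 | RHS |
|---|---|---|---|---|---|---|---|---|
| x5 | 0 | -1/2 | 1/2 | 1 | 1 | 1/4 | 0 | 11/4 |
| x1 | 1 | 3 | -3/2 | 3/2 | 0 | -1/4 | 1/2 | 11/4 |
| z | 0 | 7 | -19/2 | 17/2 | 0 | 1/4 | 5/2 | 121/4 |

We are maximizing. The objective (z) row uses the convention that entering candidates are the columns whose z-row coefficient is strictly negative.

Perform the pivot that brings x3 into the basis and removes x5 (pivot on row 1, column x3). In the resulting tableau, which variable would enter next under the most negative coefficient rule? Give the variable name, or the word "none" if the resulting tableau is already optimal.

x2

Pivot element 1/2. New z-row = old z-row − (-19/2)·(row 1/(1/2)).
Updated z-row coefficients: x1: 0, x2: -5/2, x3: 0, x4: 55/2, x5: 19, s1: 5, s2: 5/2.
The most negative is -5/2 in column x2, so x2 would enter next.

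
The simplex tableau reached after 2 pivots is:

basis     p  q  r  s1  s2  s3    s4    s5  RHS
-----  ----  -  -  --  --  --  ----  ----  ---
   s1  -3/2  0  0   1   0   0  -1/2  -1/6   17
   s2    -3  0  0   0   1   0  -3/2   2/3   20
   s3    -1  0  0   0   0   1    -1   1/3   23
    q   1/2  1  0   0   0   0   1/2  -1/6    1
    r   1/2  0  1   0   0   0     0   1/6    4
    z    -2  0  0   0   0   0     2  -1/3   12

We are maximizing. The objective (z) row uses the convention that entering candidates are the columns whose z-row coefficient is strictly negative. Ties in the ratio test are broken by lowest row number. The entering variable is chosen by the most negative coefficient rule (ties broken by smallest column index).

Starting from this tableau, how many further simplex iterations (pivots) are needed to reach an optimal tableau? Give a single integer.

pivot: p in, q out → z = 16
pivot: s5 in, r out → z = 25
No improving column remains; optimal.

2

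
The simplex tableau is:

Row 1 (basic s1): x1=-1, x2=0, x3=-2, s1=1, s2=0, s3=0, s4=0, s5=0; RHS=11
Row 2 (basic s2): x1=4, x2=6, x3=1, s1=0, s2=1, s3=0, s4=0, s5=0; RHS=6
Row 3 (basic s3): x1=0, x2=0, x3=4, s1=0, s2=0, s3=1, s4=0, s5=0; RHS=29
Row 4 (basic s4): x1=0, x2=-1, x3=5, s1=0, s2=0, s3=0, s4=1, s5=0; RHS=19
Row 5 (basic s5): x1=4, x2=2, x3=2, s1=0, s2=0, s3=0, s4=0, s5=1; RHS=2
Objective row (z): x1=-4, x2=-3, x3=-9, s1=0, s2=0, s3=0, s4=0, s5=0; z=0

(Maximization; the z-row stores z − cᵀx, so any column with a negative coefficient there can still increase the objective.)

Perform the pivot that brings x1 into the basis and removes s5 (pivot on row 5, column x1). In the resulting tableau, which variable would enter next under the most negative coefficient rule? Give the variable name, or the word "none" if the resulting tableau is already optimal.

Pivot element 4. New z-row = old z-row − (-4)·(row 5/4).
Updated z-row coefficients: x1: 0, x2: -1, x3: -7, s1: 0, s2: 0, s3: 0, s4: 0, s5: 1.
The most negative is -7 in column x3, so x3 would enter next.

x3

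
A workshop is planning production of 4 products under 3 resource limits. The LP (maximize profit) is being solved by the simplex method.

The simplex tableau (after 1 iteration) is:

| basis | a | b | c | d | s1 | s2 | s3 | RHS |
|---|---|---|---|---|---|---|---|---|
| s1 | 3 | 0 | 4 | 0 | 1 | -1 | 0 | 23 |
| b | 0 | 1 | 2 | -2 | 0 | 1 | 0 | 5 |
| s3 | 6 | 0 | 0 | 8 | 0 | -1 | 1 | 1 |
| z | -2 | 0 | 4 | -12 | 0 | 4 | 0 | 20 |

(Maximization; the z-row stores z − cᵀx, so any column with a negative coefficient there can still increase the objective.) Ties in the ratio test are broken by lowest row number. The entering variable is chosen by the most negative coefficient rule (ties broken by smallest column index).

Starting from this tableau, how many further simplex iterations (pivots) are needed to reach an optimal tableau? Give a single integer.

pivot: d in, s3 out → z = 43/2
No improving column remains; optimal.

1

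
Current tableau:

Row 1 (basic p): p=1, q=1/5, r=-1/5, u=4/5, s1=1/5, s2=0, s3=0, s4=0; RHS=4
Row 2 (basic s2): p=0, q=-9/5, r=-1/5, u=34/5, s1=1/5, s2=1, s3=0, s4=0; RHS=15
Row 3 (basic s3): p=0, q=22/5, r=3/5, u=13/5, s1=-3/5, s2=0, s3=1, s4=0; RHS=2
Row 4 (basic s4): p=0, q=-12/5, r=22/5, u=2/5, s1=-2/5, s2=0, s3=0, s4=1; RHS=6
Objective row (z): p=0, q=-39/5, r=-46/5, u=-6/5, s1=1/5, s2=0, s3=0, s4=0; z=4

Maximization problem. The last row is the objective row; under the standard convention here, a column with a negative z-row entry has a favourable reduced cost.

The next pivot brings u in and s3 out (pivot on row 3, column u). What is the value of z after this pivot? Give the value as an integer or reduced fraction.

Minimum ratio for u: 2/(13/5) = 10/13.
z changes by −(z-row coeff of u)·ratio = −(-6/5)·(10/13) = 12/13.
New z = 4 + (12/13) = 64/13.

64/13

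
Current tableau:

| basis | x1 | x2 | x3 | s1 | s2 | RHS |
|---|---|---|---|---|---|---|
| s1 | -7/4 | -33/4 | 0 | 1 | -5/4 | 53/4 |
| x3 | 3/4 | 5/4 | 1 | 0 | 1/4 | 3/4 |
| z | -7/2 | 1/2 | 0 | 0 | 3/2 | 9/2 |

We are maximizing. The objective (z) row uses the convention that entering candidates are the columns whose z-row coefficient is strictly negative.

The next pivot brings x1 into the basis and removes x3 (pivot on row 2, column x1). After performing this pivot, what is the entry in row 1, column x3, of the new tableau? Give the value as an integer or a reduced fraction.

7/3

Pivot element is row 2, column x1: 3/4.
Normalize row 2: new (row 2, x3) = 1/(3/4) = 4/3.
row 1 ← row 1 − (-7/4)·(new row 2): 0 − (-7/4)·(4/3) = 7/3.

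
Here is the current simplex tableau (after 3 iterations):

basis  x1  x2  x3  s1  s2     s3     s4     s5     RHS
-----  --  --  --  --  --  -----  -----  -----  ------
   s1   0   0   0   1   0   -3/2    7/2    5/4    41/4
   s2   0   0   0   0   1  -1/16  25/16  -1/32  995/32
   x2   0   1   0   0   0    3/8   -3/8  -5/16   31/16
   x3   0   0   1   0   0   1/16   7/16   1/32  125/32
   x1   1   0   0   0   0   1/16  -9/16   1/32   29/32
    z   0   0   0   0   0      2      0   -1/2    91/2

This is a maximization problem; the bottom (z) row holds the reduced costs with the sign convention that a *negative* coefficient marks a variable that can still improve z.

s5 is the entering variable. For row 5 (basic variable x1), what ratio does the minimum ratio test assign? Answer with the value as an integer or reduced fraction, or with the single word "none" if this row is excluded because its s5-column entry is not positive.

Ratio = RHS / (s5 entry) = (29/32) / (1/32) = 29.

29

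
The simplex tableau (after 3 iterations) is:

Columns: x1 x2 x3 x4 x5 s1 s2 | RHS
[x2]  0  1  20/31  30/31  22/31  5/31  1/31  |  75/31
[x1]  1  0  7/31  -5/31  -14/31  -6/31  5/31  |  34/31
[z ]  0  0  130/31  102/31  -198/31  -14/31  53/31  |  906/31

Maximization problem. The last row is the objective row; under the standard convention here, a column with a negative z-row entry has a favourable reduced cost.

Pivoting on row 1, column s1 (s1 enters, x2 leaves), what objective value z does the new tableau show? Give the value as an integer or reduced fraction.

Minimum ratio for s1: (75/31)/(5/31) = 15.
z changes by −(z-row coeff of s1)·ratio = −(-14/31)·15 = 210/31.
New z = 906/31 + (210/31) = 36.

36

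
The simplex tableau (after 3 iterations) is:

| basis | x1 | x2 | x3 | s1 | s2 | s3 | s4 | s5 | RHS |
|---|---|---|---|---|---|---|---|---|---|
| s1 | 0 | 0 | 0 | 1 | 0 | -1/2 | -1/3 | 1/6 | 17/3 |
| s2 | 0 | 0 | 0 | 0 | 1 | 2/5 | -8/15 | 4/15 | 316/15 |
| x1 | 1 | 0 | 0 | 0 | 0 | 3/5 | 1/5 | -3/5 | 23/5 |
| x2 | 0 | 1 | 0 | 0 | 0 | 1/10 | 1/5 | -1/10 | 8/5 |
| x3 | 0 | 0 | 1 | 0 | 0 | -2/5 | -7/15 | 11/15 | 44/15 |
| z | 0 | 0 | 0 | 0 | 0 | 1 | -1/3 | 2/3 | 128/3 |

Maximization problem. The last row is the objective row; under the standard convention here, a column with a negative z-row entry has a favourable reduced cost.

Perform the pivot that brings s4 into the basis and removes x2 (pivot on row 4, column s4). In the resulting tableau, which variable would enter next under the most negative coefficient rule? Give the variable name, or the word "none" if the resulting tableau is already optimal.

none

Pivot element 1/5. New z-row = old z-row − (-1/3)·(row 4/(1/5)).
Updated z-row coefficients: x1: 0, x2: 5/3, x3: 0, s1: 0, s2: 0, s3: 7/6, s4: 0, s5: 1/2.
No coefficient is strictly negative; the tableau after this pivot is optimal.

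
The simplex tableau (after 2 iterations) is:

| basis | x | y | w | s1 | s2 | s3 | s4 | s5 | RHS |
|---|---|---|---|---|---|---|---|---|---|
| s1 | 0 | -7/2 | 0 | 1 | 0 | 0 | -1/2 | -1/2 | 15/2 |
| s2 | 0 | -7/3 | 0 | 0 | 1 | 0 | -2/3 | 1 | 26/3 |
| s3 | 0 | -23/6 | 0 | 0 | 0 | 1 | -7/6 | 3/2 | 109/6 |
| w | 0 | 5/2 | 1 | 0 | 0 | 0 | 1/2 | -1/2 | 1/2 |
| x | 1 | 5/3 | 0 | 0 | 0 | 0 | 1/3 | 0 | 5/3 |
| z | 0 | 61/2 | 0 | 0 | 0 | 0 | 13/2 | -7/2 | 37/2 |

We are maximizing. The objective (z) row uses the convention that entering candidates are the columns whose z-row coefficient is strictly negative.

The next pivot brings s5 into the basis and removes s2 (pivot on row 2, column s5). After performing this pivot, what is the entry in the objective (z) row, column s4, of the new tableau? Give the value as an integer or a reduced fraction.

Pivot element is row 2, column s5: 1.
Normalize row 2: new (row 2, s4) = (-2/3)/1 = -2/3.
z-row ← z-row − (-7/2)·(new row 2): 13/2 − (-7/2)·(-2/3) = 25/6.

25/6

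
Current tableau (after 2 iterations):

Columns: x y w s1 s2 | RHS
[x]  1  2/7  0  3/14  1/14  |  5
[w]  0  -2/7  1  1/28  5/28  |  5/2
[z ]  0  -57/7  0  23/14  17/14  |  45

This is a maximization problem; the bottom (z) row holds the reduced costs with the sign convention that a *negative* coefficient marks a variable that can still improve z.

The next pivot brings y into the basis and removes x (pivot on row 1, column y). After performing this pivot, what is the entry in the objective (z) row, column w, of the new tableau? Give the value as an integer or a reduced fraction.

0

Pivot element is row 1, column y: 2/7.
Normalize row 1: new (row 1, w) = 0/(2/7) = 0.
z-row ← z-row − (-57/7)·(new row 1): 0 − (-57/7)·0 = 0.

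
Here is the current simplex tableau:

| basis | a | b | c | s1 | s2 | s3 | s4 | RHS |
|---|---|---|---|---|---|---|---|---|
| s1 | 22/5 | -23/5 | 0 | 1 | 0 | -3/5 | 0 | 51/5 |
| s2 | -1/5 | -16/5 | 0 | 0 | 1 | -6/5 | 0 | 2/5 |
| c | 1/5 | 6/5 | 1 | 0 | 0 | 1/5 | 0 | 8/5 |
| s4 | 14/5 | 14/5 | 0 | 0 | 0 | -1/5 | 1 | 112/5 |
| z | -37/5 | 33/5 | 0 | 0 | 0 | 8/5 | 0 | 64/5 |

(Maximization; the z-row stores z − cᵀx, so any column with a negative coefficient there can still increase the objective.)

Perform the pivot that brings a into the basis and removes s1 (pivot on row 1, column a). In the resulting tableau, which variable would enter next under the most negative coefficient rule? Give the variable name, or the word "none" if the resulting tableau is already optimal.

b

Pivot element 22/5. New z-row = old z-row − (-37/5)·(row 1/(22/5)).
Updated z-row coefficients: a: 0, b: -25/22, c: 0, s1: 37/22, s2: 0, s3: 13/22, s4: 0.
The most negative is -25/22 in column b, so b would enter next.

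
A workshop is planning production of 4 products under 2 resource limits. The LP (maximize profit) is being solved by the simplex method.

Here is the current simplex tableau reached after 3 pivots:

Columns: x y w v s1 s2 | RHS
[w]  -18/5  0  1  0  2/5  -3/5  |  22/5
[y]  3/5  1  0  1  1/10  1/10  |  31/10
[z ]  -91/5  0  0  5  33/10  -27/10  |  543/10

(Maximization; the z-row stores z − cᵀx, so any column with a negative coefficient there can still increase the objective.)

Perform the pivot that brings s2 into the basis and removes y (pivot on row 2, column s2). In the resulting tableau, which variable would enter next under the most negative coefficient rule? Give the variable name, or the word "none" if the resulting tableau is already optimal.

Pivot element 1/10. New z-row = old z-row − (-27/10)·(row 2/(1/10)).
Updated z-row coefficients: x: -2, y: 27, w: 0, v: 32, s1: 6, s2: 0.
The most negative is -2 in column x, so x would enter next.

x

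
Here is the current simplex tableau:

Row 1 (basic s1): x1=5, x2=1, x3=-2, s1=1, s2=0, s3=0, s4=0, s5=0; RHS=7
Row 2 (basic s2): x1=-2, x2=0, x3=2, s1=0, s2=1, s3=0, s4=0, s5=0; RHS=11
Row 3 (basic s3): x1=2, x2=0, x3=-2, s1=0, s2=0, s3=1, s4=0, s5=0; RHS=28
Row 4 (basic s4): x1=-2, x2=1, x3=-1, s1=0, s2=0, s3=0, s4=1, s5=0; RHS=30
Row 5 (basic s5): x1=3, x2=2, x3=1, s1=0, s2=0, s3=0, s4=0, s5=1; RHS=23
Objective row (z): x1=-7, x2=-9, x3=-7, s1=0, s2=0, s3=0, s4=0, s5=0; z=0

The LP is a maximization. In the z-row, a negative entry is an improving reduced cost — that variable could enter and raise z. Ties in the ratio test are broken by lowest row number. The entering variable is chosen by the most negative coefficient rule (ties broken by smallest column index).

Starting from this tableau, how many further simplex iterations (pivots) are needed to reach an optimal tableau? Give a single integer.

pivot: x2 in, s1 out → z = 63
pivot: x3 in, s5 out → z = 108
pivot: s1 in, s2 out → z = 469/4
No improving column remains; optimal.

3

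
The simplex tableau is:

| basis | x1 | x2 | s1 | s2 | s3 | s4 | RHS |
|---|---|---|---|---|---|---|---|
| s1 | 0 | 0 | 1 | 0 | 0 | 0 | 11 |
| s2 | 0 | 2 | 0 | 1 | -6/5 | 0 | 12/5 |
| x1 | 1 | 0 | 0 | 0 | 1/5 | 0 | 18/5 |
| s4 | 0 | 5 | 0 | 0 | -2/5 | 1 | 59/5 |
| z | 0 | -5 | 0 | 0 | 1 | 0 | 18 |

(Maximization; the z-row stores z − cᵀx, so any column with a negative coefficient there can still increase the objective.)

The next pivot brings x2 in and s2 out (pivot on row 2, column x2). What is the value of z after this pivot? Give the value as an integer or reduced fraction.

Minimum ratio for x2: (12/5)/2 = 6/5.
z changes by −(z-row coeff of x2)·ratio = −(-5)·(6/5) = 6.
New z = 18 + 6 = 24.

24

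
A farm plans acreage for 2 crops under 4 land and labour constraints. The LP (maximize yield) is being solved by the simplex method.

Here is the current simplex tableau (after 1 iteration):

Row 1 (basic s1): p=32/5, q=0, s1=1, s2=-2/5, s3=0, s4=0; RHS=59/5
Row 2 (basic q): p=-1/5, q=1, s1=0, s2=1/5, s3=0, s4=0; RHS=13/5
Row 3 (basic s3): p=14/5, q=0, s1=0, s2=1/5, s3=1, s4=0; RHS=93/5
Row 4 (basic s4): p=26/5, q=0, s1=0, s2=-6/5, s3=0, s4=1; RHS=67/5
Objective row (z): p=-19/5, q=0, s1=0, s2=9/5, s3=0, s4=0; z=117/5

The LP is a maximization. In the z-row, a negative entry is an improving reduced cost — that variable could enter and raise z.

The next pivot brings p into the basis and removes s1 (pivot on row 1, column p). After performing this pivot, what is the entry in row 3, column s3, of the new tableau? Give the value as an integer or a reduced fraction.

Pivot element is row 1, column p: 32/5.
Normalize row 1: new (row 1, s3) = 0/(32/5) = 0.
row 3 ← row 3 − (14/5)·(new row 1): 1 − (14/5)·0 = 1.

1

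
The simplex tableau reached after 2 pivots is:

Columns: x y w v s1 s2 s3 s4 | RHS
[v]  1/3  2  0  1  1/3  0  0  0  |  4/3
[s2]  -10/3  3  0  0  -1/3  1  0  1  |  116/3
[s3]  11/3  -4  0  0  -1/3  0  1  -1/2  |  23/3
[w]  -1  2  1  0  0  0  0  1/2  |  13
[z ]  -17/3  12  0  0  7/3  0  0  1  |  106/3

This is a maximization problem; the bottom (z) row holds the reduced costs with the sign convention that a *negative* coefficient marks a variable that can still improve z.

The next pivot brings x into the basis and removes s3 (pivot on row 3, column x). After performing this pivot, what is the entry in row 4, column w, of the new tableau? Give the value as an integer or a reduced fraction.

1

Pivot element is row 3, column x: 11/3.
Normalize row 3: new (row 3, w) = 0/(11/3) = 0.
row 4 ← row 4 − (-1)·(new row 3): 1 − (-1)·0 = 1.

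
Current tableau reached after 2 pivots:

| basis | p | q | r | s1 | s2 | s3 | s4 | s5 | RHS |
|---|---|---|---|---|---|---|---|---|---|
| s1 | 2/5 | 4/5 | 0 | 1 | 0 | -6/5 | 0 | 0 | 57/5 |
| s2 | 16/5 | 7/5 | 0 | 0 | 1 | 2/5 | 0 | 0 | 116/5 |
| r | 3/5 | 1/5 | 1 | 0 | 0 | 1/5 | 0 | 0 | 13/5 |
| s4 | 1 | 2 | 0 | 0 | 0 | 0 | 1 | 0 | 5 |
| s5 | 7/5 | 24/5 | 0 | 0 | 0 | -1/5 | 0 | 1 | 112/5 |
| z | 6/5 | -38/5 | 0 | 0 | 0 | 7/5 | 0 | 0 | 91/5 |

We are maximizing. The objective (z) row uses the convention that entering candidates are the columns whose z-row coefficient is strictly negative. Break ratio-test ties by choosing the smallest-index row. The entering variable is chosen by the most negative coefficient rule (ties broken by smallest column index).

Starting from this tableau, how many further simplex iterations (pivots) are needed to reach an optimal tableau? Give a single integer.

1

pivot: q in, s4 out → z = 186/5
No improving column remains; optimal.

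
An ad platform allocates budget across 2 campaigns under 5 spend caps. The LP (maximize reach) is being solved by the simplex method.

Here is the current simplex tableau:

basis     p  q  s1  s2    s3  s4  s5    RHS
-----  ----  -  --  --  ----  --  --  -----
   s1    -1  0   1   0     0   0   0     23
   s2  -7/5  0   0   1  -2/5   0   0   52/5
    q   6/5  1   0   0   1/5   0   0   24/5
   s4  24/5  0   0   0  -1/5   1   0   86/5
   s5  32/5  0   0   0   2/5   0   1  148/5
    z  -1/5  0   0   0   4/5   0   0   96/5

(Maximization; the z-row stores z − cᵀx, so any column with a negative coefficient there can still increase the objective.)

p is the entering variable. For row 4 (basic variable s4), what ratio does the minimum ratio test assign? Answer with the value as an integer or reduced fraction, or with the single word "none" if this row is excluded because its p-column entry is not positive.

43/12

Ratio = RHS / (p entry) = (86/5) / (24/5) = 43/12.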